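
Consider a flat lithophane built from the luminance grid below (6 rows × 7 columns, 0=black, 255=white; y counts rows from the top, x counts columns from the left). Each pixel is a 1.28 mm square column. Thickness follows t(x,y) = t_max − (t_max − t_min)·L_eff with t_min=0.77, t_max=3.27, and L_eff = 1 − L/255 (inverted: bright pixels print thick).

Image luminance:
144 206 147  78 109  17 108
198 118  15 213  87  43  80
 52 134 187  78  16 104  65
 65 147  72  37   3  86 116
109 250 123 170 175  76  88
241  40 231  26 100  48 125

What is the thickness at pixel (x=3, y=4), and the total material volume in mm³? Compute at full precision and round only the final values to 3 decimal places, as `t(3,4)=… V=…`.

span = t_max - t_min = 3.27 - 0.77 = 2.500
L(3,4) = 170, L_eff = 1 - 170/255 = 0.333333 (inverted)
t(3,4) = 3.27 - 2.500·0.333333 = 2.437
Σt over all 6·7 pixels = 32607/425 ≈ 76.7223529
V = pitch²·Σt = 1.28²·32607/425 = 125.702

t(3,4)=2.437 V=125.702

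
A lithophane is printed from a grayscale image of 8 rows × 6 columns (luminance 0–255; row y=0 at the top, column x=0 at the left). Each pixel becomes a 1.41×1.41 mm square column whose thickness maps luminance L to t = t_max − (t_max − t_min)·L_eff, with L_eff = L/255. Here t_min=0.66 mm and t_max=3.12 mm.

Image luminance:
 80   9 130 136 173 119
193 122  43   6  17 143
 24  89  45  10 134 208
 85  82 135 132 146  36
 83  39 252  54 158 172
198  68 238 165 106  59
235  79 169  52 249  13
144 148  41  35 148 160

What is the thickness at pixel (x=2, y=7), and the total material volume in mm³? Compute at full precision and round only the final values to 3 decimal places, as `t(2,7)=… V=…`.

t(2,7)=2.724 V=194.898

span = t_max - t_min = 3.12 - 0.66 = 2.460
L(2,7) = 41, L_eff = 41/255 = 0.160784
t(2,7) = 3.12 - 2.460·0.160784 = 2.724
Σt over all 8·6 pixels = 208319/2125 ≈ 98.0324706
V = pitch²·Σt = 1.41²·208319/2125 = 194.898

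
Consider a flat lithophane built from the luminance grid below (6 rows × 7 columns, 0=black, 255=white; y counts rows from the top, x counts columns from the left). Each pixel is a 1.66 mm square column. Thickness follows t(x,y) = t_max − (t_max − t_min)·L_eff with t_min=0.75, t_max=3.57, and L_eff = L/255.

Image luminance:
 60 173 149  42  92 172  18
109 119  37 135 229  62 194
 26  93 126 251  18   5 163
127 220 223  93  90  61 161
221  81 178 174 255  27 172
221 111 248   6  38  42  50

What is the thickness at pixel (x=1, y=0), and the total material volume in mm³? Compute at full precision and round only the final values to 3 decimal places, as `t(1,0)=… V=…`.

span = t_max - t_min = 3.57 - 0.75 = 2.820
L(1,0) = 173, L_eff = 173/255 = 0.678431
t(1,0) = 3.57 - 2.820·0.678431 = 1.657
Σt over all 6·7 pixels = 398861/4250 ≈ 93.8496471
V = pitch²·Σt = 1.66²·398861/4250 = 258.612

t(1,0)=1.657 V=258.612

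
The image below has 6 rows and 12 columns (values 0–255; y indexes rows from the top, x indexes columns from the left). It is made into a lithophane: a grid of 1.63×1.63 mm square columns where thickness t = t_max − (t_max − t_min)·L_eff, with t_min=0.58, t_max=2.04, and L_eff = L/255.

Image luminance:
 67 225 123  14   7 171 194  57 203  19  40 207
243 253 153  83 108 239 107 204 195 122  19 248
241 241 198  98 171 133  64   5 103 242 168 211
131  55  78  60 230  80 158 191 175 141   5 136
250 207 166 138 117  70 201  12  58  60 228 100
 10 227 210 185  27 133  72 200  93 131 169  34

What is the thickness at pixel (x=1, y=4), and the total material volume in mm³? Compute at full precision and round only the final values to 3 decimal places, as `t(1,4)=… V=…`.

t(1,4)=0.855 V=242.476

span = t_max - t_min = 2.04 - 0.58 = 1.460
L(1,4) = 207, L_eff = 207/255 = 0.811765
t(1,4) = 2.04 - 1.460·0.811765 = 0.855
Σt over all 6·12 pixels = 193933/2125 ≈ 91.2625882
V = pitch²·Σt = 1.63²·193933/2125 = 242.476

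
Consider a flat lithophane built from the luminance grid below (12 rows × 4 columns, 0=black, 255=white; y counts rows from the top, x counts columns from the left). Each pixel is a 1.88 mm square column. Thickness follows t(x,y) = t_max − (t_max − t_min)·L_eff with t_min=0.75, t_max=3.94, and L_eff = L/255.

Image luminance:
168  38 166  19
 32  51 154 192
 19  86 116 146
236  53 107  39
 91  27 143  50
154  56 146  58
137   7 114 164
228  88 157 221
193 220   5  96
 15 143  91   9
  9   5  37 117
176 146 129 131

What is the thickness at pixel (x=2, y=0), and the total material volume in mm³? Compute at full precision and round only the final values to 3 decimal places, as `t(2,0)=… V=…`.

span = t_max - t_min = 3.94 - 0.75 = 3.190
L(2,0) = 166, L_eff = 166/255 = 0.650980
t(2,0) = 3.94 - 3.190·0.650980 = 1.863
Σt over all 12·4 pixels = 646469/5100 ≈ 126.7586275
V = pitch²·Σt = 1.88²·646469/5100 = 448.016

t(2,0)=1.863 V=448.016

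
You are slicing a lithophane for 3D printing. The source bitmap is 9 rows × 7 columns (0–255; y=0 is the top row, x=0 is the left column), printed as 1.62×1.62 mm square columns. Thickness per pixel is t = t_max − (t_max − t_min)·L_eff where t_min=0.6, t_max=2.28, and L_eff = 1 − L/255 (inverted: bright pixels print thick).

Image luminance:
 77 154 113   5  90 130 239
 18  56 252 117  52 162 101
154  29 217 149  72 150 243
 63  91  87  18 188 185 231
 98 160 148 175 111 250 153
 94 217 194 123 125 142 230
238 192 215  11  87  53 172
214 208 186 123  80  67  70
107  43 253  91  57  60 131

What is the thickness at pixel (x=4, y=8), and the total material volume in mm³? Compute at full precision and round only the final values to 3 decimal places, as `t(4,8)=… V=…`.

span = t_max - t_min = 2.28 - 0.6 = 1.680
L(4,8) = 57, L_eff = 1 - 57/255 = 0.776471 (inverted)
t(4,8) = 2.28 - 1.680·0.776471 = 0.976
Σt over all 9·7 pixels = 196819/2125 ≈ 92.6207059
V = pitch²·Σt = 1.62²·196819/2125 = 243.074

t(4,8)=0.976 V=243.074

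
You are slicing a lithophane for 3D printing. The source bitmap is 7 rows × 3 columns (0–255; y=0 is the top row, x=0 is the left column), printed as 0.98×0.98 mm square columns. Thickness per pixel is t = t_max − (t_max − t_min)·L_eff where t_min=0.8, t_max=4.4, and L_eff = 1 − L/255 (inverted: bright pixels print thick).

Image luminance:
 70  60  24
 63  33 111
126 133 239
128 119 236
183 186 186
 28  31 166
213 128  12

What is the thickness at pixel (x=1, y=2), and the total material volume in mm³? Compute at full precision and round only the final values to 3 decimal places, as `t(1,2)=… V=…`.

span = t_max - t_min = 4.4 - 0.8 = 3.600
L(1,2) = 133, L_eff = 1 - 133/255 = 0.478431 (inverted)
t(1,2) = 4.4 - 3.600·0.478431 = 2.678
Σt over all 7·3 pixels = 4398/85 ≈ 51.7411765
V = pitch²·Σt = 0.98²·4398/85 = 49.692

t(1,2)=2.678 V=49.692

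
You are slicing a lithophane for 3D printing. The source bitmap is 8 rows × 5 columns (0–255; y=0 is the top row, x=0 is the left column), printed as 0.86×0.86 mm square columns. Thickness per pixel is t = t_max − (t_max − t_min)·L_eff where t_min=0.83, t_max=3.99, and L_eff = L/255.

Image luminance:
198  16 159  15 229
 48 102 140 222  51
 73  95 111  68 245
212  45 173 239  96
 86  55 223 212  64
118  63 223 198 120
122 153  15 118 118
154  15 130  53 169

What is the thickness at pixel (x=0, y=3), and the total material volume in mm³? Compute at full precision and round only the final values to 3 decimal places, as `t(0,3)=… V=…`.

span = t_max - t_min = 3.99 - 0.83 = 3.160
L(0,3) = 212, L_eff = 212/255 = 0.831373
t(0,3) = 3.99 - 3.160·0.831373 = 1.363
Σt over all 8·5 pixels = 626716/6375 ≈ 98.3083922
V = pitch²·Σt = 0.86²·626716/6375 = 72.709

t(0,3)=1.363 V=72.709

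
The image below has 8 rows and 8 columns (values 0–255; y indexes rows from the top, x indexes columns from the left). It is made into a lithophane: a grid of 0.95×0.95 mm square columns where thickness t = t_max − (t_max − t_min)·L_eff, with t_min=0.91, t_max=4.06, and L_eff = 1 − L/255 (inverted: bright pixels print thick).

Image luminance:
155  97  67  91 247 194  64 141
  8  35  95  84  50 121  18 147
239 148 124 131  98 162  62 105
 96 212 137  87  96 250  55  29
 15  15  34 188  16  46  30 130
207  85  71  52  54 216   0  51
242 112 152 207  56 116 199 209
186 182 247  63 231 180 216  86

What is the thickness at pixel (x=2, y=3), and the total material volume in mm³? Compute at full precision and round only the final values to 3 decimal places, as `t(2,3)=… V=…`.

span = t_max - t_min = 4.06 - 0.91 = 3.150
L(2,3) = 137, L_eff = 1 - 137/255 = 0.462745 (inverted)
t(2,3) = 4.06 - 3.150·0.462745 = 2.602
Σt over all 8·8 pixels = 257327/1700 ≈ 151.3688235
V = pitch²·Σt = 0.95²·257327/1700 = 136.610

t(2,3)=2.602 V=136.610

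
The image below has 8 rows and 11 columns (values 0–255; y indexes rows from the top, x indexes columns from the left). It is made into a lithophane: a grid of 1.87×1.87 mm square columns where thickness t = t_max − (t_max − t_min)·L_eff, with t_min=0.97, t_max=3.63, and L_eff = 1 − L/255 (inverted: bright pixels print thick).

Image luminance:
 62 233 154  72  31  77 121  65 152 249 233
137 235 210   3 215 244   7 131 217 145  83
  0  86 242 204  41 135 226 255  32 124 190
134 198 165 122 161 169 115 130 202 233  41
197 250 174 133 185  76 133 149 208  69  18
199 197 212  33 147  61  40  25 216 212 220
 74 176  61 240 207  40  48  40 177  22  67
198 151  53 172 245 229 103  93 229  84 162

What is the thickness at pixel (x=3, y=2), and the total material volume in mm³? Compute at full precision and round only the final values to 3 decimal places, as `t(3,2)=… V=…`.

t(3,2)=3.098 V=747.387

span = t_max - t_min = 3.63 - 0.97 = 2.660
L(3,2) = 204, L_eff = 1 - 204/255 = 0.200000 (inverted)
t(3,2) = 3.63 - 2.660·0.200000 = 3.098
Σt over all 8·11 pixels = 454173/2125 ≈ 213.7284706
V = pitch²·Σt = 1.87²·454173/2125 = 747.387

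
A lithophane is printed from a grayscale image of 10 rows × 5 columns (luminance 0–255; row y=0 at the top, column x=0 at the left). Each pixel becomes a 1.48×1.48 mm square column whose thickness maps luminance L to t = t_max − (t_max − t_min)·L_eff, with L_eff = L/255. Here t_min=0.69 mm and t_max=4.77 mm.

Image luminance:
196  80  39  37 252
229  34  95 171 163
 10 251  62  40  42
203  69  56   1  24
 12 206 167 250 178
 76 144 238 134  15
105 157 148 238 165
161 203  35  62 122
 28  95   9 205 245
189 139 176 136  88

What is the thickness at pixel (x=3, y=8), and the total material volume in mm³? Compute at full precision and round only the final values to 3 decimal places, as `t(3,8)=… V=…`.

span = t_max - t_min = 4.77 - 0.69 = 4.080
L(3,8) = 205, L_eff = 205/255 = 0.803922
t(3,8) = 4.77 - 4.080·0.803922 = 1.490
Σt over all 10·5 pixels = 139.62
V = pitch²·Σt = 1.48²·139.62 = 305.824

t(3,8)=1.490 V=305.824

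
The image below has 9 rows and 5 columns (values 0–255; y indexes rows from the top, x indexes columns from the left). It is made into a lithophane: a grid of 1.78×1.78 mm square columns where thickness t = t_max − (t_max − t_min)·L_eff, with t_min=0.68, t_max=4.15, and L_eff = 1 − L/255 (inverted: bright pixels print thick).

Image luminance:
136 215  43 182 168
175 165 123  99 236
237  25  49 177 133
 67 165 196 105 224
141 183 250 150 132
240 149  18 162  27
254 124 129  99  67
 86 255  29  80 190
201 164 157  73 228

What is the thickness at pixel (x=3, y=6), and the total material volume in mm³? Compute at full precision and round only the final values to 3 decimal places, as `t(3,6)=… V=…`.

t(3,6)=2.027 V=377.546

span = t_max - t_min = 4.15 - 0.68 = 3.470
L(3,6) = 99, L_eff = 1 - 99/255 = 0.611765 (inverted)
t(3,6) = 4.15 - 3.470·0.611765 = 2.027
Σt over all 9·5 pixels = 759644/6375 ≈ 119.1598431
V = pitch²·Σt = 1.78²·759644/6375 = 377.546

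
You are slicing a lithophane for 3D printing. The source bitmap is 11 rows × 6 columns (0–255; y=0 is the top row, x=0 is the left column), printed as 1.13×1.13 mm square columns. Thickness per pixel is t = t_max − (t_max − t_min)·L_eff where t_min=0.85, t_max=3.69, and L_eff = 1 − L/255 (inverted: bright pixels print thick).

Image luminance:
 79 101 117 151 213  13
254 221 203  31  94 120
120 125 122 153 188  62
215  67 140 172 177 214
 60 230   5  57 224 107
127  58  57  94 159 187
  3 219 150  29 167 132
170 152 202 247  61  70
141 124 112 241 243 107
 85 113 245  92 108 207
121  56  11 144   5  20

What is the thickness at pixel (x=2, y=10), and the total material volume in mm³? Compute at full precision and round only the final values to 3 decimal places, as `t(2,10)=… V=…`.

t(2,10)=0.973 V=192.429

span = t_max - t_min = 3.69 - 0.85 = 2.840
L(2,10) = 11, L_eff = 1 - 11/255 = 0.956863 (inverted)
t(2,10) = 3.69 - 2.840·0.956863 = 0.973
Σt over all 11·6 pixels = 1921423/12750 ≈ 150.6998431
V = pitch²·Σt = 1.13²·1921423/12750 = 192.429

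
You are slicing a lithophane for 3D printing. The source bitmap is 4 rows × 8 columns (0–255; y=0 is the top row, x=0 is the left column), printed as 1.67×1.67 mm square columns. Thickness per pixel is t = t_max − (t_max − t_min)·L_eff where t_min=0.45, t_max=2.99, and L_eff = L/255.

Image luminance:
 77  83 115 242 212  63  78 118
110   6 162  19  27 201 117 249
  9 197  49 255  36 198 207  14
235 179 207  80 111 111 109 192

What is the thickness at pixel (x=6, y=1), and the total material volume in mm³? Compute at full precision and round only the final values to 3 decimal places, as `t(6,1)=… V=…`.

t(6,1)=1.825 V=153.834

span = t_max - t_min = 2.99 - 0.45 = 2.540
L(6,1) = 117, L_eff = 117/255 = 0.458824
t(6,1) = 2.99 - 2.540·0.458824 = 1.825
Σt over all 4·8 pixels = 117214/2125 ≈ 55.1595294
V = pitch²·Σt = 1.67²·117214/2125 = 153.834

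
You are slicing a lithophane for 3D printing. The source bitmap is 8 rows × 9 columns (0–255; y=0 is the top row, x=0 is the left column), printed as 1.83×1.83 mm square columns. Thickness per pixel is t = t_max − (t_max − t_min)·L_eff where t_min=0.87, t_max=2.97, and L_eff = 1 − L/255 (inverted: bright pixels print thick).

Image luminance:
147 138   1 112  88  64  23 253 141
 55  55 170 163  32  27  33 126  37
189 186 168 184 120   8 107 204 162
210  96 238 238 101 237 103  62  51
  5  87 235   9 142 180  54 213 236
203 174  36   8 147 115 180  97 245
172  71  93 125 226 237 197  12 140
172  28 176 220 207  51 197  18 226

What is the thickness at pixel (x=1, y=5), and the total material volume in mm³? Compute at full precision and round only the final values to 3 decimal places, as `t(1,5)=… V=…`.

t(1,5)=2.303 V=465.241

span = t_max - t_min = 2.97 - 0.87 = 2.100
L(1,5) = 174, L_eff = 1 - 174/255 = 0.317647 (inverted)
t(1,5) = 2.97 - 2.100·0.317647 = 2.303
Σt over all 8·9 pixels = 23617/170 ≈ 138.9235294
V = pitch²·Σt = 1.83²·23617/170 = 465.241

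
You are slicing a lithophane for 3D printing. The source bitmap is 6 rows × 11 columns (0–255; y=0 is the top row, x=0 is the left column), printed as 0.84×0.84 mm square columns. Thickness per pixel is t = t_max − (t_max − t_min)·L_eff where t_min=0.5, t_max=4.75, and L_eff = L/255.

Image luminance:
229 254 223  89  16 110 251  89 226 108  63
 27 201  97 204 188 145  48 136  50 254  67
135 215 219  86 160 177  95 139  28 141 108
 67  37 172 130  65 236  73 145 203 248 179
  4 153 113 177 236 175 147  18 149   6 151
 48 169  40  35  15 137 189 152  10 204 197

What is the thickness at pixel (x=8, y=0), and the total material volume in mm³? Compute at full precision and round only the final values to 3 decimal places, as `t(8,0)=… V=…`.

t(8,0)=0.983 V=119.388

span = t_max - t_min = 4.75 - 0.5 = 4.250
L(8,0) = 226, L_eff = 226/255 = 0.886275
t(8,0) = 4.75 - 4.250·0.886275 = 0.983
Σt over all 6·11 pixels = 169.2
V = pitch²·Σt = 0.84²·169.2 = 119.388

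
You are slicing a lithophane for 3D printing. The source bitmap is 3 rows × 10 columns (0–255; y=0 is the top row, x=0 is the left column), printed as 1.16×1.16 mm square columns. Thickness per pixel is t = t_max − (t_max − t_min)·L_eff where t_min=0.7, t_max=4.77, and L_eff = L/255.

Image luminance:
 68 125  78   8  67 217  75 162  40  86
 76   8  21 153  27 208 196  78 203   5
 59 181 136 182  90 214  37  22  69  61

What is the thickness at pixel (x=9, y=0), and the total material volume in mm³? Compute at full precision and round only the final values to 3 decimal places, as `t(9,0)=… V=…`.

span = t_max - t_min = 4.77 - 0.7 = 4.070
L(9,0) = 86, L_eff = 86/255 = 0.337255
t(9,0) = 4.77 - 4.070·0.337255 = 3.397
Σt over all 3·10 pixels = 407931/4250 ≈ 95.9837647
V = pitch²·Σt = 1.16²·407931/4250 = 129.156

t(9,0)=3.397 V=129.156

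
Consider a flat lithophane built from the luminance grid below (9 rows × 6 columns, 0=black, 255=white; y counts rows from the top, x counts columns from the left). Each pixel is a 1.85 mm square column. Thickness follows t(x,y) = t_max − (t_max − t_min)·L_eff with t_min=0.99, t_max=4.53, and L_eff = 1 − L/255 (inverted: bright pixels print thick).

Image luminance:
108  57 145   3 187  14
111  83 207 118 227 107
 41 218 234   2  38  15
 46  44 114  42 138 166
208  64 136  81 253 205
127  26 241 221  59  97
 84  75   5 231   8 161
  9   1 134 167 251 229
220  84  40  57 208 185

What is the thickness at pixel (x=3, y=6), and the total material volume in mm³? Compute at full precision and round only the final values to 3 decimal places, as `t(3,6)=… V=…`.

t(3,6)=4.197 V=483.815

span = t_max - t_min = 4.53 - 0.99 = 3.540
L(3,6) = 231, L_eff = 1 - 231/255 = 0.094118 (inverted)
t(3,6) = 4.53 - 3.540·0.094118 = 4.197
Σt over all 9·6 pixels = 600793/4250 ≈ 141.3630588
V = pitch²·Σt = 1.85²·600793/4250 = 483.815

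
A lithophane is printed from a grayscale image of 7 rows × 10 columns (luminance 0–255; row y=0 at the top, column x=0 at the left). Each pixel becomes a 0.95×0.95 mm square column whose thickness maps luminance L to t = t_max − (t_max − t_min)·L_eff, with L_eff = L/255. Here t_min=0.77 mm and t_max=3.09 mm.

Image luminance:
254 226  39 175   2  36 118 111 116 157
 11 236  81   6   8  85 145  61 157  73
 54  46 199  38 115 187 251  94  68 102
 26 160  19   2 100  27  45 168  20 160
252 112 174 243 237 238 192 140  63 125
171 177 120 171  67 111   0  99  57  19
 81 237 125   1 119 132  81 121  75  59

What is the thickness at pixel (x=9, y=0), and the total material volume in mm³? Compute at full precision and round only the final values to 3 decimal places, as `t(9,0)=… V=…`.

span = t_max - t_min = 3.09 - 0.77 = 2.320
L(9,0) = 157, L_eff = 157/255 = 0.615686
t(9,0) = 3.09 - 2.320·0.615686 = 1.662
Σt over all 7·10 pixels = 1855693/12750 ≈ 145.5445490
V = pitch²·Σt = 0.95²·1855693/12750 = 131.354

t(9,0)=1.662 V=131.354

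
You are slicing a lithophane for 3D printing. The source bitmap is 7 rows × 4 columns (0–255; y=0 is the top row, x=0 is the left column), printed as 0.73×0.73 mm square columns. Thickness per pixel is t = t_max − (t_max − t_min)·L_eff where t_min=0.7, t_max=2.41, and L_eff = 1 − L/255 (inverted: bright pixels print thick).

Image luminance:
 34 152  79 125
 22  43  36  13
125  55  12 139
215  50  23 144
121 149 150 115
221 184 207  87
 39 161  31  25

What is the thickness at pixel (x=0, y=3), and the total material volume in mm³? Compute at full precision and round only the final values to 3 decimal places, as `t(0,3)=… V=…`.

span = t_max - t_min = 2.41 - 0.7 = 1.710
L(0,3) = 215, L_eff = 1 - 215/255 = 0.156863 (inverted)
t(0,3) = 2.41 - 1.710·0.156863 = 2.142
Σt over all 7·4 pixels = 323749/8500 ≈ 38.0881176
V = pitch²·Σt = 0.73²·323749/8500 = 20.297

t(0,3)=2.142 V=20.297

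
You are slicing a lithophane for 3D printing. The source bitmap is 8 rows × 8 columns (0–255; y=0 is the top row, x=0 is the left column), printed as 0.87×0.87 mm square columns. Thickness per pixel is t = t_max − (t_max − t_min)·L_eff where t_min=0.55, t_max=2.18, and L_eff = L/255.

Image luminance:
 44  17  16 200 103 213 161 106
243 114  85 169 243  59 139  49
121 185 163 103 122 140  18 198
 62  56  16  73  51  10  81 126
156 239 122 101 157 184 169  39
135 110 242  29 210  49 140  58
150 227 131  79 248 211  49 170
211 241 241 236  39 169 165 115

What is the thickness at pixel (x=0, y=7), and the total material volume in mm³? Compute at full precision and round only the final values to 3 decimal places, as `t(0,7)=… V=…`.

span = t_max - t_min = 2.18 - 0.55 = 1.630
L(0,7) = 211, L_eff = 211/255 = 0.827451
t(0,7) = 2.18 - 1.630·0.827451 = 0.831
Σt over all 8·8 pixels = 550889/6375 ≈ 86.4139608
V = pitch²·Σt = 0.87²·550889/6375 = 65.407

t(0,7)=0.831 V=65.407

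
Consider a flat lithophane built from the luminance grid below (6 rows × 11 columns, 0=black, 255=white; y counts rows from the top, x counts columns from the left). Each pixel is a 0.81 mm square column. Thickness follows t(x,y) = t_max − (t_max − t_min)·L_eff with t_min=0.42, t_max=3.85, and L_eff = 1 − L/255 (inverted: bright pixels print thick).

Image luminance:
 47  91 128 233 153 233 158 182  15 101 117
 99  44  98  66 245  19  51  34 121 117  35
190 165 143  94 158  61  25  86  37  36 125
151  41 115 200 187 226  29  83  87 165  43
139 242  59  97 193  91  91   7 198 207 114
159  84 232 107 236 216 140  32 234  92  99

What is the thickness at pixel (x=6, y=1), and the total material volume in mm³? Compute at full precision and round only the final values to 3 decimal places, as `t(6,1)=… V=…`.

t(6,1)=1.106 V=87.933

span = t_max - t_min = 3.85 - 0.42 = 3.430
L(6,1) = 51, L_eff = 1 - 51/255 = 0.800000 (inverted)
t(6,1) = 3.85 - 3.430·0.800000 = 1.106
Σt over all 6·11 pixels = 3417589/25500 ≈ 134.0230980
V = pitch²·Σt = 0.81²·3417589/25500 = 87.933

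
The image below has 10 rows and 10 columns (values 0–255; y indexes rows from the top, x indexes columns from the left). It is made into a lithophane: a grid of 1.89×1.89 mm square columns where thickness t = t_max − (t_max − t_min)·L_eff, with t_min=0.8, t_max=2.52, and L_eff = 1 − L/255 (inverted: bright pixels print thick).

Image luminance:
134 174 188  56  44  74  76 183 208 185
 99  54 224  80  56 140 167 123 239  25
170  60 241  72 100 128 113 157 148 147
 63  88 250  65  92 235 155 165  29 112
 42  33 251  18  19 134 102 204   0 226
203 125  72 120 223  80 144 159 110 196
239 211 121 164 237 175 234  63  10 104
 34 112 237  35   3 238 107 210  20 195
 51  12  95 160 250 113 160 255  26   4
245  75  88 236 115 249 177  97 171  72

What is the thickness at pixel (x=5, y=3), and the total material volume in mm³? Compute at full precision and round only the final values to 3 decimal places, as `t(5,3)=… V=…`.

span = t_max - t_min = 2.52 - 0.8 = 1.720
L(5,3) = 235, L_eff = 1 - 235/255 = 0.078431 (inverted)
t(5,3) = 2.52 - 1.720·0.078431 = 2.385
Σt over all 10·10 pixels = 213628/1275 ≈ 167.5513725
V = pitch²·Σt = 1.89²·213628/1275 = 598.510

t(5,3)=2.385 V=598.510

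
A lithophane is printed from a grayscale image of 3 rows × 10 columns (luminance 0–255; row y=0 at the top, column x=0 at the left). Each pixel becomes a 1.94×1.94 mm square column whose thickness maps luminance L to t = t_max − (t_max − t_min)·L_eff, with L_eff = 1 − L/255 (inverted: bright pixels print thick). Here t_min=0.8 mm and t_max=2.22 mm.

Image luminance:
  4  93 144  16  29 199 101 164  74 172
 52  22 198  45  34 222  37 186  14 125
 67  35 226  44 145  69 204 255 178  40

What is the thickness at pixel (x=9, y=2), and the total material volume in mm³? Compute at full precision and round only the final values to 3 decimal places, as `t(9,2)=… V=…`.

span = t_max - t_min = 2.22 - 0.8 = 1.420
L(9,2) = 40, L_eff = 1 - 40/255 = 0.843137 (inverted)
t(9,2) = 2.22 - 1.420·0.843137 = 1.023
Σt over all 3·10 pixels = 266387/6375 ≈ 41.7861961
V = pitch²·Σt = 1.94²·266387/6375 = 157.267

t(9,2)=1.023 V=157.267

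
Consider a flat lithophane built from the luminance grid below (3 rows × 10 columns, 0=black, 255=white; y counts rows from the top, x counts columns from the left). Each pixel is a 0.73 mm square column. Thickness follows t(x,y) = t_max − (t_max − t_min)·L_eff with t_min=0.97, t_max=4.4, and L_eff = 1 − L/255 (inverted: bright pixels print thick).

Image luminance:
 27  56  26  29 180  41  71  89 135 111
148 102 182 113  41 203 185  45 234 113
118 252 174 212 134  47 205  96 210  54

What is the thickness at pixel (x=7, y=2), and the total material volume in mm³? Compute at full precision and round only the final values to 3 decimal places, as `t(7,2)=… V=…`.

span = t_max - t_min = 4.4 - 0.97 = 3.430
L(7,2) = 96, L_eff = 1 - 96/255 = 0.623529 (inverted)
t(7,2) = 4.4 - 3.430·0.623529 = 2.261
Σt over all 3·10 pixels = 662723/8500 ≈ 77.9674118
V = pitch²·Σt = 0.73²·662723/8500 = 41.549

t(7,2)=2.261 V=41.549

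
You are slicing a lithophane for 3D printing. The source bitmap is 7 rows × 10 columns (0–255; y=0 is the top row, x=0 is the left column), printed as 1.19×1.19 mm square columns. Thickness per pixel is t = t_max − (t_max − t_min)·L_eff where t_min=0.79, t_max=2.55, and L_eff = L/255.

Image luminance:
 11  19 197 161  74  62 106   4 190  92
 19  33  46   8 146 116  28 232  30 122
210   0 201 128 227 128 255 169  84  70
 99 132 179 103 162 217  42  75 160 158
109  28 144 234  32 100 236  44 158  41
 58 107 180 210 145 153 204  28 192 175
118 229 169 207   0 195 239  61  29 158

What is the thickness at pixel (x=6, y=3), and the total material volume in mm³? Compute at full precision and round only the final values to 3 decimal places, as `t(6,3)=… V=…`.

span = t_max - t_min = 2.55 - 0.79 = 1.760
L(6,3) = 42, L_eff = 42/255 = 0.164706
t(6,3) = 2.55 - 1.760·0.164706 = 2.260
Σt over all 7·10 pixels = 509937/4250 ≈ 119.9851765
V = pitch²·Σt = 1.19²·509937/4250 = 169.911

t(6,3)=2.260 V=169.911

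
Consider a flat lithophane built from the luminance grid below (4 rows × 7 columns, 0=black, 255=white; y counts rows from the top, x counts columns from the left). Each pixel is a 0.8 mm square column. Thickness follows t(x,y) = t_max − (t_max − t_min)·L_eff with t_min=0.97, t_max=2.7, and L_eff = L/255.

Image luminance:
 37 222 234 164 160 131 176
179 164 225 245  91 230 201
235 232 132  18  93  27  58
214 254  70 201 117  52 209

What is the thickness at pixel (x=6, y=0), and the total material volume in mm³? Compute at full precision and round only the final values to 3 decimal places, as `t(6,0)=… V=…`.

span = t_max - t_min = 2.7 - 0.97 = 1.730
L(6,0) = 176, L_eff = 176/255 = 0.690196
t(6,0) = 2.7 - 1.730·0.690196 = 1.506
Σt over all 4·7 pixels = 390539/8500 ≈ 45.9457647
V = pitch²·Σt = 0.8²·390539/8500 = 29.405

t(6,0)=1.506 V=29.405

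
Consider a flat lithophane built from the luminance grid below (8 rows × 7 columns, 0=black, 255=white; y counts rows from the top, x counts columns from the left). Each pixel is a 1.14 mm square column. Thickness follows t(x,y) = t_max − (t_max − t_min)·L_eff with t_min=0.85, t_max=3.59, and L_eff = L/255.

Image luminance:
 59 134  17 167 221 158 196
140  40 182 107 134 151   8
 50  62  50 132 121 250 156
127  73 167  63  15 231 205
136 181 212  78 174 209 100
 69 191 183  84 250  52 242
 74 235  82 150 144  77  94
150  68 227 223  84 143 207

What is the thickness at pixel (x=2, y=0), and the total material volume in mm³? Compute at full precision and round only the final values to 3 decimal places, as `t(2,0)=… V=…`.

t(2,0)=3.407 V=156.050

span = t_max - t_min = 3.59 - 0.85 = 2.740
L(2,0) = 17, L_eff = 17/255 = 0.066667
t(2,0) = 3.59 - 2.740·0.066667 = 3.407
Σt over all 8·7 pixels = 306193/2550 ≈ 120.0756863
V = pitch²·Σt = 1.14²·306193/2550 = 156.050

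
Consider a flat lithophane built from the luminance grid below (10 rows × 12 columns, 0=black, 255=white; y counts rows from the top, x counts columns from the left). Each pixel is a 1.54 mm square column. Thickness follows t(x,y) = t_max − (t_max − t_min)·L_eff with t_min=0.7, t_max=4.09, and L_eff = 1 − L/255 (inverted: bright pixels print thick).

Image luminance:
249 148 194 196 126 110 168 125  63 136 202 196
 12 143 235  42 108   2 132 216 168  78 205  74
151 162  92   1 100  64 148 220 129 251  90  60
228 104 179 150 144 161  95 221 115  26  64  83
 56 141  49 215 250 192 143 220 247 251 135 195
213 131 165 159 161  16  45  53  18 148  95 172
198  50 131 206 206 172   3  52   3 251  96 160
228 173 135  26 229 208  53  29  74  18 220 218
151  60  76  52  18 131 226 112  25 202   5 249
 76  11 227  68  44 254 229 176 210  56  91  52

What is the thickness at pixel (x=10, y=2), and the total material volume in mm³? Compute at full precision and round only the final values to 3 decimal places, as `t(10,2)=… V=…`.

t(10,2)=1.896 V=696.605

span = t_max - t_min = 4.09 - 0.7 = 3.390
L(10,2) = 90, L_eff = 1 - 90/255 = 0.647059 (inverted)
t(10,2) = 4.09 - 3.390·0.647059 = 1.896
Σt over all 10·12 pixels = 293.728
V = pitch²·Σt = 1.54²·293.728 = 696.605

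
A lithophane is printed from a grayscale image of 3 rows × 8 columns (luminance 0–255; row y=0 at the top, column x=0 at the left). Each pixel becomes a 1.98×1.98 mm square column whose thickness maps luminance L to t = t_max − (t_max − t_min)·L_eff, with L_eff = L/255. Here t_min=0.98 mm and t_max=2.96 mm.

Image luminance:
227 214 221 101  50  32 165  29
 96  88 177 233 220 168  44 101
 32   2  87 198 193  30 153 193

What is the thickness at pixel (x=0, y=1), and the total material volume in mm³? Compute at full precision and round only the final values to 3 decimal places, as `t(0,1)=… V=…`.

span = t_max - t_min = 2.96 - 0.98 = 1.980
L(0,1) = 96, L_eff = 96/255 = 0.376471
t(0,1) = 2.96 - 1.980·0.376471 = 2.215
Σt over all 3·8 pixels = 100569/2125 ≈ 47.3265882
V = pitch²·Σt = 1.98²·100569/2125 = 185.539

t(0,1)=2.215 V=185.539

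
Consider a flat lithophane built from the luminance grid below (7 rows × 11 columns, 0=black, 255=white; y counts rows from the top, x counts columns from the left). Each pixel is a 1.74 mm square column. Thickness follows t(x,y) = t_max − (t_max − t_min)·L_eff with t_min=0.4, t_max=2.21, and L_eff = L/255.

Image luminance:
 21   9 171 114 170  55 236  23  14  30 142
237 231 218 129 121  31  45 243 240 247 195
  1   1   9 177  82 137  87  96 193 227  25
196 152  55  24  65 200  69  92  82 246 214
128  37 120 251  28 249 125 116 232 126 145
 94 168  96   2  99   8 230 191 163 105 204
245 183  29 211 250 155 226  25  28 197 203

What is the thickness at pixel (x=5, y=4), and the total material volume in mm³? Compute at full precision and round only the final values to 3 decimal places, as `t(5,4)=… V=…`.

span = t_max - t_min = 2.21 - 0.4 = 1.810
L(5,4) = 249, L_eff = 249/255 = 0.976471
t(5,4) = 2.21 - 1.810·0.976471 = 0.443
Σt over all 7·11 pixels = 1262767/12750 ≈ 99.0405490
V = pitch²·Σt = 1.74²·1262767/12750 = 299.855

t(5,4)=0.443 V=299.855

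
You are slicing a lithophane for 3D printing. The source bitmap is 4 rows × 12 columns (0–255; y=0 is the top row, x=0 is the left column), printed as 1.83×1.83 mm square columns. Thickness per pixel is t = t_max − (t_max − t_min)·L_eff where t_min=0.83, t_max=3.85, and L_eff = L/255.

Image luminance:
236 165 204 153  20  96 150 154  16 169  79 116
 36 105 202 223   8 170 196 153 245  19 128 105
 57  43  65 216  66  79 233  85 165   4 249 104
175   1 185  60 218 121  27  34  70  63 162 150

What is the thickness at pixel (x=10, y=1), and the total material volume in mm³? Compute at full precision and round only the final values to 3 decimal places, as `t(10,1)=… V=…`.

span = t_max - t_min = 3.85 - 0.83 = 3.020
L(10,1) = 128, L_eff = 128/255 = 0.501961
t(10,1) = 3.85 - 3.020·0.501961 = 2.334
Σt over all 4·12 pixels = 8726/75 ≈ 116.3466667
V = pitch²·Σt = 1.83²·8726/75 = 389.633

t(10,1)=2.334 V=389.633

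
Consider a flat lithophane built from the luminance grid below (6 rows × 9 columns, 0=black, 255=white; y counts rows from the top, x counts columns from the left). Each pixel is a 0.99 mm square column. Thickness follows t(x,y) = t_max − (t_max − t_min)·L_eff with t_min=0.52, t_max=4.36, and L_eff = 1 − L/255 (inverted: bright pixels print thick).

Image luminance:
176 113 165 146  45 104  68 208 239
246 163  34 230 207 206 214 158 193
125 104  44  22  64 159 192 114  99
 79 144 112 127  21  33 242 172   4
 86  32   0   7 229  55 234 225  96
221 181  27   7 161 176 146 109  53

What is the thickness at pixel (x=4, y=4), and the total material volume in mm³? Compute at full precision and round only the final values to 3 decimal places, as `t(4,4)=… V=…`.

span = t_max - t_min = 4.36 - 0.52 = 3.840
L(4,4) = 229, L_eff = 1 - 229/255 = 0.101961 (inverted)
t(4,4) = 4.36 - 3.840·0.101961 = 3.968
Σt over all 6·9 pixels = 130.736
V = pitch²·Σt = 0.99²·130.736 = 128.134

t(4,4)=3.968 V=128.134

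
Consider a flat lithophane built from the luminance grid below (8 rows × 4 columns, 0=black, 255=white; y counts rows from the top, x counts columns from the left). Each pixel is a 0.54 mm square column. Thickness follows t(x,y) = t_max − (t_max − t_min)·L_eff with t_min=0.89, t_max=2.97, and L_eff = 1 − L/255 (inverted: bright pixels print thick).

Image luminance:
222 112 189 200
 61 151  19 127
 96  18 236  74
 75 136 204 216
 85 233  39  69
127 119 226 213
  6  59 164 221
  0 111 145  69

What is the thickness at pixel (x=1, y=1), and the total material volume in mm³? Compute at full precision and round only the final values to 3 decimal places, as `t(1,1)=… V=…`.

span = t_max - t_min = 2.97 - 0.89 = 2.080
L(1,1) = 151, L_eff = 1 - 151/255 = 0.407843 (inverted)
t(1,1) = 2.97 - 2.080·0.407843 = 2.122
Σt over all 8·4 pixels = 390704/6375 ≈ 61.2869020
V = pitch²·Σt = 0.54²·390704/6375 = 17.871

t(1,1)=2.122 V=17.871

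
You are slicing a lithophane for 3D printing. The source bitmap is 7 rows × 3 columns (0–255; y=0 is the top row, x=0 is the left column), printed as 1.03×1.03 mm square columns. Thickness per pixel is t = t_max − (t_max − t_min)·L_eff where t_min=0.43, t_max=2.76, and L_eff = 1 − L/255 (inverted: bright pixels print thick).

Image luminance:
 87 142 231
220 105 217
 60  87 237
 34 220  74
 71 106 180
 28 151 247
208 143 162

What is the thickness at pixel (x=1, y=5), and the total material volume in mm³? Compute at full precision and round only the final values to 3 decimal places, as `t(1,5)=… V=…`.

t(1,5)=1.810 V=38.758

span = t_max - t_min = 2.76 - 0.43 = 2.330
L(1,5) = 151, L_eff = 1 - 151/255 = 0.407843 (inverted)
t(1,5) = 2.76 - 2.330·0.407843 = 1.810
Σt over all 7·3 pixels = 186319/5100 ≈ 36.5331373
V = pitch²·Σt = 1.03²·186319/5100 = 38.758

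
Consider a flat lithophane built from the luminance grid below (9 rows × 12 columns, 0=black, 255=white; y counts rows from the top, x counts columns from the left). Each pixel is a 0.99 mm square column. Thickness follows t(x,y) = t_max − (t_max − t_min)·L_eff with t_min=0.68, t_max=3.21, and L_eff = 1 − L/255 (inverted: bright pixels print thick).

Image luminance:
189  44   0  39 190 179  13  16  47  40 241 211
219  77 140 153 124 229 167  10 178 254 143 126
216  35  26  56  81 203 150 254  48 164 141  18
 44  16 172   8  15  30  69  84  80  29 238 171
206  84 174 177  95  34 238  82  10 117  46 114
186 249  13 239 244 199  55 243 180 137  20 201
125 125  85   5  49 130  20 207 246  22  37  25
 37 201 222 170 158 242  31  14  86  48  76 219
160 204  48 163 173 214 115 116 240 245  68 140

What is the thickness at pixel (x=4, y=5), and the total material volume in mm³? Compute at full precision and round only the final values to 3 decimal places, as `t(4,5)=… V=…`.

span = t_max - t_min = 3.21 - 0.68 = 2.530
L(4,5) = 244, L_eff = 1 - 244/255 = 0.043137 (inverted)
t(4,5) = 3.21 - 2.530·0.043137 = 3.101
Σt over all 9·12 pixels = 2604389/12750 ≈ 204.2658039
V = pitch²·Σt = 0.99²·2604389/12750 = 200.201

t(4,5)=3.101 V=200.201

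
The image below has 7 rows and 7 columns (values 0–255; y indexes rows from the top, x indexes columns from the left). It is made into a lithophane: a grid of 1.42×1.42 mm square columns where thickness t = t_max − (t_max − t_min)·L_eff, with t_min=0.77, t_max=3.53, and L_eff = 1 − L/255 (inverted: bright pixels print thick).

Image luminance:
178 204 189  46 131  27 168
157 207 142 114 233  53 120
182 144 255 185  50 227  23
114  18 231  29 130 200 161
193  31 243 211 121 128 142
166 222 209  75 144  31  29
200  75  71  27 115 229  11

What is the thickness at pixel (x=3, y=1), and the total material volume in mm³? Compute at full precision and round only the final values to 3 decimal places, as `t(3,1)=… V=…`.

t(3,1)=2.004 V=219.924

span = t_max - t_min = 3.53 - 0.77 = 2.760
L(3,1) = 114, L_eff = 1 - 114/255 = 0.552941 (inverted)
t(3,1) = 3.53 - 2.760·0.552941 = 2.004
Σt over all 7·7 pixels = 927077/8500 ≈ 109.0678824
V = pitch²·Σt = 1.42²·927077/8500 = 219.924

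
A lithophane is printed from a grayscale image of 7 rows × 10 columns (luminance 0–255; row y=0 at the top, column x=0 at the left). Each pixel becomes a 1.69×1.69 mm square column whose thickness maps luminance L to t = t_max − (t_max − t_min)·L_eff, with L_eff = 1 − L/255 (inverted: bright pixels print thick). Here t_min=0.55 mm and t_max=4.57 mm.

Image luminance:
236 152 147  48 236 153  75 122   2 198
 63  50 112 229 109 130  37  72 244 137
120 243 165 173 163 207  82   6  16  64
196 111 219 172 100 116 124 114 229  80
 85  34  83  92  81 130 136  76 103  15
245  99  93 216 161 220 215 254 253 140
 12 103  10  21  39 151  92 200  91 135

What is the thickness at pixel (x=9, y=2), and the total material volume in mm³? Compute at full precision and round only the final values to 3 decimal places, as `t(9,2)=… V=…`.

span = t_max - t_min = 4.57 - 0.55 = 4.020
L(9,2) = 64, L_eff = 1 - 64/255 = 0.749020 (inverted)
t(9,2) = 4.57 - 4.020·0.749020 = 1.559
Σt over all 7·10 pixels = 377852/2125 ≈ 177.8127059
V = pitch²·Σt = 1.69²·377852/2125 = 507.851

t(9,2)=1.559 V=507.851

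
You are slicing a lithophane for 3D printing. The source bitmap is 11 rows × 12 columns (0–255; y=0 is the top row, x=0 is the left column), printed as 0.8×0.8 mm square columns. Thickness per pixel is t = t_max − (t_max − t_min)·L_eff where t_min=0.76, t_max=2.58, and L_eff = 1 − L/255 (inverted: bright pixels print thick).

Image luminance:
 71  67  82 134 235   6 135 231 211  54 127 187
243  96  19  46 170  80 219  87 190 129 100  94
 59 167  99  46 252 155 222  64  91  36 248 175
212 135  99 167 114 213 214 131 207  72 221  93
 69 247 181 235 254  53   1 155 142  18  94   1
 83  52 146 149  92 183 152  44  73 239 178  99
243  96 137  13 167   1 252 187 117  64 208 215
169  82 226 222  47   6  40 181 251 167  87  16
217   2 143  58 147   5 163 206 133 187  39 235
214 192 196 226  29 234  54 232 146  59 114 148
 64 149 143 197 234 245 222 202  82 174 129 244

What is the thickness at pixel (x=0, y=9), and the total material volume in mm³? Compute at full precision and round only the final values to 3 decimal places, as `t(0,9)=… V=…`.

t(0,9)=2.287 V=146.896

span = t_max - t_min = 2.58 - 0.76 = 1.820
L(0,9) = 214, L_eff = 1 - 214/255 = 0.160784 (inverted)
t(0,9) = 2.58 - 1.820·0.160784 = 2.287
Σt over all 11·12 pixels = 2926453/12750 ≈ 229.5257255
V = pitch²·Σt = 0.8²·2926453/12750 = 146.896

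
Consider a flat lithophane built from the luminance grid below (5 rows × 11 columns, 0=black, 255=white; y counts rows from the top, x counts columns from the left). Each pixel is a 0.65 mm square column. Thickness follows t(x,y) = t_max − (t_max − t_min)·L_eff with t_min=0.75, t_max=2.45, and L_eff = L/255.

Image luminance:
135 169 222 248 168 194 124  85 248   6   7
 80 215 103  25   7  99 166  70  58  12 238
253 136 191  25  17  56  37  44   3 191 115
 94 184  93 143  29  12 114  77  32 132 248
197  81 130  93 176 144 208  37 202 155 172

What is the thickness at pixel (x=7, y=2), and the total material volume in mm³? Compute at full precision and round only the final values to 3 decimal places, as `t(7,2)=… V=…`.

span = t_max - t_min = 2.45 - 0.75 = 1.700
L(7,2) = 44, L_eff = 44/255 = 0.172549
t(7,2) = 2.45 - 1.700·0.172549 = 2.157
Σt over all 5·11 pixels = 1097/12 ≈ 91.4166667
V = pitch²·Σt = 0.65²·1097/12 = 38.624

t(7,2)=2.157 V=38.624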